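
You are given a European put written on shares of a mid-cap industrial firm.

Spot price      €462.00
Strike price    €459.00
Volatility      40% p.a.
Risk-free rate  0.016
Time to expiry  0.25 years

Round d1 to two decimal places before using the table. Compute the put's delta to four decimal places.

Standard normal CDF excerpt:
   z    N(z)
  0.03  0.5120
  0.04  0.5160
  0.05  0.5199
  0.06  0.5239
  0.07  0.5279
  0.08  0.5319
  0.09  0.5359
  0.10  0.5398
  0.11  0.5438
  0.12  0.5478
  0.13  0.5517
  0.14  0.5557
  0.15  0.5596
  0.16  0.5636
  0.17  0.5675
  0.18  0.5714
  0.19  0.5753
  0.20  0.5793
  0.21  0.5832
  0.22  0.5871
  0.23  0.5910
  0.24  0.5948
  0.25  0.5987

-0.4404

σ√T = 0.4·√0.25 = 0.2000
d₁ = [ln(462/459) + (0.016 + ½·0.4²)·0.25] / (σ√T) = (0.0065 + 0.0240) / 0.2000 = 0.1526 ⇒ 0.15
N(d₁) = N(0.15) = 0.5596
Δ_put = N(d₁) − 1 = 0.5596 − 1 = -0.4404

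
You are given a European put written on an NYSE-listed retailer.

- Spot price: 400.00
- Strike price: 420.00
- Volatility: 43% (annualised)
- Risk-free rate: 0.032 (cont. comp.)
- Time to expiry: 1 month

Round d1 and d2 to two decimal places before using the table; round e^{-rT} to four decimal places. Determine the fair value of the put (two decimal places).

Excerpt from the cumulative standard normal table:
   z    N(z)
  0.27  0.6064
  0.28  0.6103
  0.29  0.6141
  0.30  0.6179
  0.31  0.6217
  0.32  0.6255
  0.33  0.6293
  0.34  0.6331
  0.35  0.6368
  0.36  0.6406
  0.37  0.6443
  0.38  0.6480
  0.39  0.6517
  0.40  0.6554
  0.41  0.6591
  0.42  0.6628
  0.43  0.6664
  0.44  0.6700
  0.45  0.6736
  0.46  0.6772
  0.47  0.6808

σ√T = 0.43·√0.08333 = 0.1241
d₁ = [ln(400/420) + (0.032 + ½·0.43²)·0.08333] / (σ√T) = (-0.0488 + 0.0104) / 0.1241 = -0.3095 which rounds to -0.31
d₂ = -0.3095 − 0.1241 = -0.4336 which rounds to -0.43
e^(−rT) = e^(−0.032·0.08333) = 0.9973
N(−d₂) = N(0.43) = 0.6664;  N(−d₁) = N(0.31) = 0.6217
P = 420·0.9973·0.6664 − 400·0.6217 = 279.1323 − 248.6800 = 30.4523

30.45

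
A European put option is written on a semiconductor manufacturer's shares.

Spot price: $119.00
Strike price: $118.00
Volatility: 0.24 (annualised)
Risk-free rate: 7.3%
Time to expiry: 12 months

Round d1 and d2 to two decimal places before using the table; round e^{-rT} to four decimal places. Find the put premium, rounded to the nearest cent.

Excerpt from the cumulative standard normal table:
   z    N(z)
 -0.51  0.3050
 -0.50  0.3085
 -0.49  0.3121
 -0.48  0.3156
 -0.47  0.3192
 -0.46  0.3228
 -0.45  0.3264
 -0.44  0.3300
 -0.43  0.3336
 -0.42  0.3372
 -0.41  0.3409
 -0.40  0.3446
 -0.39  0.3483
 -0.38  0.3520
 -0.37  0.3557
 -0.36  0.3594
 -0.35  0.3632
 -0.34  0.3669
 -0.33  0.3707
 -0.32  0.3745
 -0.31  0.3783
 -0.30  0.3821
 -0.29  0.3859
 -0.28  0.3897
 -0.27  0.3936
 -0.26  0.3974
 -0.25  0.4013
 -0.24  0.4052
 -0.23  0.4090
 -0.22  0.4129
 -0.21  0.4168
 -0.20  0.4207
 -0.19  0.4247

$6.88

σ√T = 0.24·√1 = 0.2400
d₁ = [ln(119/118) + (0.073 + ½·0.24²)·1] / (σ√T) = (0.0084 + 0.1018) / 0.2400 = 0.4593 → 0.46
d₂ = 0.4593 − 0.2400 = 0.2193 → 0.22
e^(−rT) = e^(−0.073·1) = 0.9296
P = 118·0.9296·N(-0.22) − 119·N(-0.46) = 118·0.9296·0.4129 − 119·0.3228 = 45.2922 − 38.4132 = 6.8790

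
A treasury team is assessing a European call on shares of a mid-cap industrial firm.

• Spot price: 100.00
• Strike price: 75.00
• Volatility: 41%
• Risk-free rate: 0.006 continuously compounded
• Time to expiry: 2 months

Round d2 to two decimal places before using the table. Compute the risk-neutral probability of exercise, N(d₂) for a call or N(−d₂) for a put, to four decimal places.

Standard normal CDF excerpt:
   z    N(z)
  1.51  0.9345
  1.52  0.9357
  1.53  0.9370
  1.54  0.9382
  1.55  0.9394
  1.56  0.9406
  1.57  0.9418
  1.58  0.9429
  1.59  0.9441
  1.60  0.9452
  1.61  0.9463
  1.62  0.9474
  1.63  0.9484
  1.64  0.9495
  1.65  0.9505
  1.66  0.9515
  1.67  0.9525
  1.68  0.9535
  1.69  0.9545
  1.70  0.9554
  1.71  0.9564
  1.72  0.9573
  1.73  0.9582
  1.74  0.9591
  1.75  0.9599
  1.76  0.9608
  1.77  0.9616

σ√T = 0.41 × 0.4082 = 0.1674
d₁ = [ln(100/75) + (0.006 + ½·0.41²)·0.1667] / (σ√T) = (0.2877 + 0.0150) / 0.1674 = 1.8084 ≈ 1.81
d₂ = 1.8084 − 0.1674 = 1.6410 ≈ 1.64
Pr(exercise) under Q = N(d₂) = 0.9495

0.9495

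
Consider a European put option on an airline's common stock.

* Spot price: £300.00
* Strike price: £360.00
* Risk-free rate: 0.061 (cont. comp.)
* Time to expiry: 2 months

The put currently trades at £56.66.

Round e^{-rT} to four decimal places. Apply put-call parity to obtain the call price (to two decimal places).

£0.30

e^(−rT) = e^(−0.061·0.1667) = 0.9899
Put-call parity: C − P = S − K·e^(−rT) = 300 − 360·0.9899 = 300 − 356.3640 = -56.3640
C = P + (C − P) = 56.66 + (-56.3640) = 0.2960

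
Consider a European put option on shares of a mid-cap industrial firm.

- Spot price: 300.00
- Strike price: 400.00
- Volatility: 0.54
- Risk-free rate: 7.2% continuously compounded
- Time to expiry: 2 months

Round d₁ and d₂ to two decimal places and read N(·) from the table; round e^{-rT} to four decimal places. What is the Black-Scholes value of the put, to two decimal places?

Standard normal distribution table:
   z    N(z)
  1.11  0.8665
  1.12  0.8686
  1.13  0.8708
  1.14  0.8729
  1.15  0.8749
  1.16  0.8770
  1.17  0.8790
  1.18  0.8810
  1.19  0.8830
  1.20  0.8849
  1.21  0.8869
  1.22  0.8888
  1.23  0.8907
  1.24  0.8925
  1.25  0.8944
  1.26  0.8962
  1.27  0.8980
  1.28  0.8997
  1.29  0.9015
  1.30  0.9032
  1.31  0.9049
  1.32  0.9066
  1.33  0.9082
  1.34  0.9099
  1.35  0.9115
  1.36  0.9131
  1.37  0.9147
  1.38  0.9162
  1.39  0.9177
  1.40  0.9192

99.02

σ√T = 0.54 × 0.4082 = 0.2205
d₁ = [ln(300/400) + (0.072 + ½·0.54²)·0.1667] / (σ√T) = (-0.2877 + 0.0363) / 0.2205 = -1.1403 which rounds to -1.14
d₂ = -1.1403 − 0.2205 = -1.3607 which rounds to -1.36
exp(−rT) = exp(−0.072·0.1667) = 0.9881
P = 400·0.9881·N(1.36) − 300·N(1.14) = 400·0.9881·0.9131 − 300·0.8729 = 360.8936 − 261.8700 = 99.0236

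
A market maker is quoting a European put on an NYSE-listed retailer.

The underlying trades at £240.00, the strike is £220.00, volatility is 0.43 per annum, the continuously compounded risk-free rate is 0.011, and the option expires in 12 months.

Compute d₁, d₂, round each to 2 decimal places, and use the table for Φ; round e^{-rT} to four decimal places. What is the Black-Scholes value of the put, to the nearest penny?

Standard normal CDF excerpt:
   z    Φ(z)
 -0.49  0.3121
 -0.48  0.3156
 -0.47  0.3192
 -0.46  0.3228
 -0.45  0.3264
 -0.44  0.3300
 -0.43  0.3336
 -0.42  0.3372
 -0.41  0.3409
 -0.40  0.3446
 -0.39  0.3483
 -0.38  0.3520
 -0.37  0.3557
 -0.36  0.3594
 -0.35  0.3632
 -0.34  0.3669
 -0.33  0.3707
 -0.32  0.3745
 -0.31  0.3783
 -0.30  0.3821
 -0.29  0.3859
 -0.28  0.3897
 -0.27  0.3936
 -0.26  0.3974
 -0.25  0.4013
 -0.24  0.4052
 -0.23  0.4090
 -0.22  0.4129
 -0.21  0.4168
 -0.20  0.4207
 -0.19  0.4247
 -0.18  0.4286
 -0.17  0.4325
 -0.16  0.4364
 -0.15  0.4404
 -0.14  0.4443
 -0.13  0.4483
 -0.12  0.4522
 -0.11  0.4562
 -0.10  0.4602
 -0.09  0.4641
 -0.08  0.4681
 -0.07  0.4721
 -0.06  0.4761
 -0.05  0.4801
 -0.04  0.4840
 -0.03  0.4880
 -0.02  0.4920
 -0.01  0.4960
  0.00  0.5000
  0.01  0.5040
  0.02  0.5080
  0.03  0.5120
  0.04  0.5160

£28.73

σ√T = 0.43·√1 = 0.4300
d₁ = [ln(240/220) + (0.011 + 0.43²/2)·1] / 0.4300 = [0.0870 + 0.1034] / 0.4300 = 0.4429 → 0.44
d₂ = d₁ − σ√T = 0.4429 − 0.4300 = 0.0129 → 0.01
exp(−rT) = exp(−0.011·1) = 0.9891
P = 220·0.9891·N(-0.01) − 240·N(-0.44) = 220·0.9891·0.4960 − 240·0.3300 = 107.9306 − 79.2000 = 28.7306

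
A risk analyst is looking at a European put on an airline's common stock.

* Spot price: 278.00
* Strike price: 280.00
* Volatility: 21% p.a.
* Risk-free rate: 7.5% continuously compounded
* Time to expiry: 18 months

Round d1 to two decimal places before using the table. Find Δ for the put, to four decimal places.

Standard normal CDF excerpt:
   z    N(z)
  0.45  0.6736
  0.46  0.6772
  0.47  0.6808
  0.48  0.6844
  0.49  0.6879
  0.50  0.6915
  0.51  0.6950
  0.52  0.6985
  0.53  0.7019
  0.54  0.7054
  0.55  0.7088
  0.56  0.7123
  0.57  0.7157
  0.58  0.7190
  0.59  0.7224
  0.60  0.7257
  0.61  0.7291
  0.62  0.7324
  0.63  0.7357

-0.2946

σ√T = 0.21·√1.5 = 0.2572
ln(S/K) + (r + σ²/2)T = ln(278/280) + (0.075 + 0.21²/2)·1.5 = -0.0072 + 0.1456 = 0.1384
d₁ = 0.1384 / 0.2572 = 0.5381 which rounds to 0.54
N(d₁) = N(0.54) = 0.7054
Δ_put = N(d₁) − 1 = 0.7054 − 1 = -0.2946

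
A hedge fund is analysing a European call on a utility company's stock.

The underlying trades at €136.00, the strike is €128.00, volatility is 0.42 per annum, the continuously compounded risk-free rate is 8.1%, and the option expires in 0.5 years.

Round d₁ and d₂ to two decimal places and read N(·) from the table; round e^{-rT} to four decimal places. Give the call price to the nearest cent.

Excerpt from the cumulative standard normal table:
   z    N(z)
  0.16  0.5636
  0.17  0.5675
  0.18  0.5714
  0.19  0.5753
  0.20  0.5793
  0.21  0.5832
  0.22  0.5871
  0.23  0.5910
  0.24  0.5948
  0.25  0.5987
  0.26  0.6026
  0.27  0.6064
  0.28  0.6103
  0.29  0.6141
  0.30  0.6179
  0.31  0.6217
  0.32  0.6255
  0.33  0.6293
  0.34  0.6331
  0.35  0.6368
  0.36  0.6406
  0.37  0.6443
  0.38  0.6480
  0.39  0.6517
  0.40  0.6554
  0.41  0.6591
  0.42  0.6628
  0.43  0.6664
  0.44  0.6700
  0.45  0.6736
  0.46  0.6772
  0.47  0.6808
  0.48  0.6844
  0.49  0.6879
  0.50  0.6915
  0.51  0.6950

σ√T = 0.42·√0.5 = 0.2970
d₁ = [ln(136/128) + (0.081 + 0.42²/2)·0.5] / 0.2970 = [0.0606 + 0.0846] / 0.2970 = 0.4890 → 0.49
d₂ = d₁ − σ√T = 0.4890 − 0.2970 = 0.1920 → 0.19
exp(−rT) = exp(−0.081·0.5) = 0.9603
N(d₁) = N(0.49) = 0.6879;  N(d₂) = N(0.19) = 0.5753
C = 136·0.6879 − 128·0.9603·0.5753 = 93.5544 − 70.7150 = 22.8394

€22.84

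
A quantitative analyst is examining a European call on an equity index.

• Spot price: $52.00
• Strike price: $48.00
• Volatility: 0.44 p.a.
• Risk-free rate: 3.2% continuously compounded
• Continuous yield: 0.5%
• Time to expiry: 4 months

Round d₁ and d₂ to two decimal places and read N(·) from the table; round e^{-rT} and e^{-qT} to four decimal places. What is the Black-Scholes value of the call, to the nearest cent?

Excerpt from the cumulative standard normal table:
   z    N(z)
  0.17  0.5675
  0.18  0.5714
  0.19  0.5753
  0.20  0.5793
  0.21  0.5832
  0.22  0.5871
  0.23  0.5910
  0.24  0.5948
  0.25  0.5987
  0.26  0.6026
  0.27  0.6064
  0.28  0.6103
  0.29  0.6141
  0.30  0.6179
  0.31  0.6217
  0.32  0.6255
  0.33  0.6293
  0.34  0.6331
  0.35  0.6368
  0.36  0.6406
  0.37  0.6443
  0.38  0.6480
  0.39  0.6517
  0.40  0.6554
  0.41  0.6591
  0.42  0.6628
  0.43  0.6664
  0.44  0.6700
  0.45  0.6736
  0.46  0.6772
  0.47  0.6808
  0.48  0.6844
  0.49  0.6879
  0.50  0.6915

σ√T = 0.44·√0.3333 = 0.2540
d₁ = [ln(52/48) + (0.032 − 0.005 + 0.44²/2)·0.3333] / 0.2540 = [0.0800 + 0.0413] / 0.2540 = 0.4775 ≈ 0.48
d₂ = d₁ − σ√T = 0.4775 − 0.2540 = 0.2235 ≈ 0.22
e^(−qT) = e^(−0.005·0.3333) = 0.9983;  e^(−rT) = e^(−0.032·0.3333) = 0.9894
N(d₁) = N(0.48) = 0.6844;  N(d₂) = N(0.22) = 0.5871
C = 52·0.9983·0.6844 − 48·0.9894·0.5871 = 35.5283 − 27.8821 = 7.6462

$7.65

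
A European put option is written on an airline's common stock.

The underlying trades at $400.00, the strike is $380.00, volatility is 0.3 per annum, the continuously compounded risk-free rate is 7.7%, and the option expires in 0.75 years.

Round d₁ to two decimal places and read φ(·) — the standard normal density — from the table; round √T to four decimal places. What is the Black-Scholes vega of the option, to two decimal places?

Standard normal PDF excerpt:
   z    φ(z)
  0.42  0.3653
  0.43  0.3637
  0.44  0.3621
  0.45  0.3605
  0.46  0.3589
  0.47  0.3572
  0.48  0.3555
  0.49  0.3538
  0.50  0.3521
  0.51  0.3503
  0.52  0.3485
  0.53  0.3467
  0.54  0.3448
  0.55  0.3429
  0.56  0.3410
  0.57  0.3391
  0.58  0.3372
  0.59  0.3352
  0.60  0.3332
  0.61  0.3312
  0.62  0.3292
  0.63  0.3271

σ√T = 0.3·√0.75 = 0.2598
d₁ = [ln(400/380) + (0.077 + 0.3²/2)·0.75] / 0.2598 = [0.0513 + 0.0915] / 0.2598 = 0.5496 which rounds to 0.55
√T = √0.75 = 0.8660
φ(d₁) = φ(0.55) = 0.3429
vega = S·φ(d₁)·√T = 400·0.3429·0.8660 = 118.7806
(Call and put vega coincide under Black-Scholes.)

118.78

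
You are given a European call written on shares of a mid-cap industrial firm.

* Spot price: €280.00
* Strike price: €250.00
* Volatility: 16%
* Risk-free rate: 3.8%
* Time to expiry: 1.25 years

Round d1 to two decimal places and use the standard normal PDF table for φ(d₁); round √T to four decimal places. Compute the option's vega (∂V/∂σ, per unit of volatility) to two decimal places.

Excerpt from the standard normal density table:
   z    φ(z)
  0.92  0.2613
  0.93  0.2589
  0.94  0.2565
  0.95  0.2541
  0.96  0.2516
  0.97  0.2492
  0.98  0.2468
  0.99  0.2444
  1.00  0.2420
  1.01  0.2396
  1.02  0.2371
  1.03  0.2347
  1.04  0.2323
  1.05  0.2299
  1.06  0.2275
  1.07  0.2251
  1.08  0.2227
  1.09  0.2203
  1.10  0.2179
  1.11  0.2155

76.51

T = 1.25;  σ√T = 0.1789
ln(S/K) + (r + σ²/2)T = ln(280/250) + (0.038 + 0.16²/2)·1.25 = 0.1133 + 0.0635 = 0.1768
d₁ = 0.1768 / 0.1789 = 0.9885 → 0.99
√T = √1.25 = 1.1180
φ(d₁) = φ(0.99) = 0.2444
vega = S·φ(d₁)·√T = 280·0.2444·1.1180 = 76.5070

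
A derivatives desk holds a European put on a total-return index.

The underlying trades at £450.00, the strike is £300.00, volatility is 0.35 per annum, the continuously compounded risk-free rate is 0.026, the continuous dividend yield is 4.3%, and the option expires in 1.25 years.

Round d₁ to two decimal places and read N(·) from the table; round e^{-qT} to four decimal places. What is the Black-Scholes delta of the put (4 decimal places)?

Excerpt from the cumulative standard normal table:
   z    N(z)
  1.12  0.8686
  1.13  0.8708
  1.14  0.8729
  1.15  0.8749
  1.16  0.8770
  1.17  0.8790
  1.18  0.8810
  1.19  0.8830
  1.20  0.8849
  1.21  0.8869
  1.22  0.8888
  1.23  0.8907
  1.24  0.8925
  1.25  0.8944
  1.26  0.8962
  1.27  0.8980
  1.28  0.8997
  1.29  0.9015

-0.1128

σ√T = 0.35 × 1.1180 = 0.3913
d₁ = [ln(450/300) + (0.026 − 0.043 + 0.35²/2)·1.25] / 0.3913 = [0.4055 + 0.0553] / 0.3913 = 1.1775 ≈ 1.18
N(d₁) = N(1.18) = 0.8810
Δ_put = exp(−qT)·(N(d₁) − 1) = 0.9477·(0.8810 − 1) = -0.1128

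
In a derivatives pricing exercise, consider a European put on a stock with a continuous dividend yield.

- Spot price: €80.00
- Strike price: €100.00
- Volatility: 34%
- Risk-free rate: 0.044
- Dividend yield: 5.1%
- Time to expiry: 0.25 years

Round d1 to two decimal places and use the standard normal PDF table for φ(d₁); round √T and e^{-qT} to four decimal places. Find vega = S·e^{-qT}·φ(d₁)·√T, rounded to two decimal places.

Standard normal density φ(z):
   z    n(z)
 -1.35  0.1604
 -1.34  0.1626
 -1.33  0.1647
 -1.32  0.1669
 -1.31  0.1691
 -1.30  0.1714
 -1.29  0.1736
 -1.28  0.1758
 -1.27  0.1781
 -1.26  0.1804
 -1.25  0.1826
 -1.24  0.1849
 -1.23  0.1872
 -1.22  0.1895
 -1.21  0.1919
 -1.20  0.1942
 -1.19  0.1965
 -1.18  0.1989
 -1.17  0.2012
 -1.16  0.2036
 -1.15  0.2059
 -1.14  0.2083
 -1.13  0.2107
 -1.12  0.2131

σ√T = 0.34·√0.25 = 0.1700
d₁ = [ln(80/100) + (0.044 − 0.051 + 0.34²/2)·0.25] / 0.1700 = [-0.2231 + 0.0127] / 0.1700 = -1.2379 ≈ -1.24
√T = √0.25 = 0.5000
φ(d₁) = φ(-1.24) = 0.1849
e^(−qT) = e^(−0.051·0.25) = 0.9873
vega = S·e^(−qT)·φ(d₁)·√T = 80·0.9873·0.1849·0.5000 = 7.3021

7.30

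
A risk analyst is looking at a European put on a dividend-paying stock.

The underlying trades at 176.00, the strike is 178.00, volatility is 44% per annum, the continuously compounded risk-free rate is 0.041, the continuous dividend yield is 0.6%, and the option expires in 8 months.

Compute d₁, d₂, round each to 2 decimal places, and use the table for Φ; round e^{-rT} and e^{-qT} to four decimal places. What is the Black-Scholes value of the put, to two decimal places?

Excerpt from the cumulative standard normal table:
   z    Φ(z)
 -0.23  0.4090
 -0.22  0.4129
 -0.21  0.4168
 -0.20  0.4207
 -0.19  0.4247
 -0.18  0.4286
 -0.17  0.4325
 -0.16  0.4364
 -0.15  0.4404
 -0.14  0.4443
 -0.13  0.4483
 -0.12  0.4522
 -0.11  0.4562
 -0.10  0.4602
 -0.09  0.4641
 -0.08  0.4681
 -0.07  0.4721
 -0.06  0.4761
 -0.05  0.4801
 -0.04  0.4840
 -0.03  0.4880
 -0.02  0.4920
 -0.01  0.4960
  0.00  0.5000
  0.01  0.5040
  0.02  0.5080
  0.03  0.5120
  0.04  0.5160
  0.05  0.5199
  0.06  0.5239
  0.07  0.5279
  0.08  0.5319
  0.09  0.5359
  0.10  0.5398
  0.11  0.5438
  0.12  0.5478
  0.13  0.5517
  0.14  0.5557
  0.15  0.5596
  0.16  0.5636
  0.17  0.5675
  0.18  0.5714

σ√T = 0.44·√0.6667 = 0.3593
d₁ = [ln(176/178) + (0.041 − 0.006 + 0.44²/2)·0.6667] / 0.3593 = [-0.0113 + 0.0879] / 0.3593 = 0.2131 → 0.21
d₂ = d₁ − σ√T = 0.2131 − 0.3593 = -0.1461 → -0.15
e^(−qT) = e^(−0.006·0.6667) = 0.9960;  e^(−rT) = e^(−0.041·0.6667) = 0.9730
P = 178·0.9730·N(0.15) − 176·0.9960·N(-0.21) = 178·0.9730·0.5596 − 176·0.9960·0.4168 = 96.9194 − 73.0634 = 23.8560

23.86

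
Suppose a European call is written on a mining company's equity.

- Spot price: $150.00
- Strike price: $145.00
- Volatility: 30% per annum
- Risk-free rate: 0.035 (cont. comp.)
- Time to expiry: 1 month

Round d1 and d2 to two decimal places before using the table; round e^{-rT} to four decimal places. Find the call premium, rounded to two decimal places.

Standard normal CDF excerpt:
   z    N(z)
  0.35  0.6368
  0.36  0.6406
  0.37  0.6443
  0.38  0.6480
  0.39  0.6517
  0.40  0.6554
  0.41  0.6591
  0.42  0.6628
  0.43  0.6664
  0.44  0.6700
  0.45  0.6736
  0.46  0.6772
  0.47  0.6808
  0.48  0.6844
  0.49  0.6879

$8.43

σ√T = 0.3·√0.08333 = 0.0866
d₁ = [ln(150/145) + (0.035 + ½·0.3²)·0.08333] / (σ√T) = (0.0339 + 0.0067) / 0.0866 = 0.4684 ≈ 0.47
d₂ = 0.4684 − 0.0866 = 0.3818 ≈ 0.38
e^(−rT) = e^(−0.035·0.08333) = 0.9971
C = 150·N(0.47) − 145·0.9971·N(0.38) = 150·0.6808 − 145·0.9971·0.6480 = 102.1200 − 93.6875 = 8.4325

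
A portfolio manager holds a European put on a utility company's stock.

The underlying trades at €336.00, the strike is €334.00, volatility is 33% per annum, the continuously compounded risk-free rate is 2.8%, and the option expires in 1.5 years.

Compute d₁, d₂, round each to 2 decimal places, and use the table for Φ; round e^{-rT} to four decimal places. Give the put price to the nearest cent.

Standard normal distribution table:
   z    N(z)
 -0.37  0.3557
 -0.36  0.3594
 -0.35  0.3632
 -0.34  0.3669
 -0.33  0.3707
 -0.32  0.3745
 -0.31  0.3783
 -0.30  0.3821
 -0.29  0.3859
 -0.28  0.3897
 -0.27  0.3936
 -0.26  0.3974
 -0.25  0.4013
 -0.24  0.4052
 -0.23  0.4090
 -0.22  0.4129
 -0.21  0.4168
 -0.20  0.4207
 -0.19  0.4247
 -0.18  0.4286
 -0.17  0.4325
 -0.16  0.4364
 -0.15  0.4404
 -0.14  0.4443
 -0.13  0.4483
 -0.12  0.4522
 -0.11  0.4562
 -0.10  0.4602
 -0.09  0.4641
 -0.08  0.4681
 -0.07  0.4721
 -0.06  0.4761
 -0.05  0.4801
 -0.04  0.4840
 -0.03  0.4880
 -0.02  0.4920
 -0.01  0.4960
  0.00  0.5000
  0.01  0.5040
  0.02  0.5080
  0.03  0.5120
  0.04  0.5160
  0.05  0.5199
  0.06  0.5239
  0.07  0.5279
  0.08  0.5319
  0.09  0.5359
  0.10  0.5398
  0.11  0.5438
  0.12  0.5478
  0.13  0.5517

σ√T = 0.33·√1.5 = 0.4042
d₁ = [ln(336/334) + (0.028 + 0.33²/2)·1.5] / 0.4042 = [0.0060 + 0.1237] / 0.4042 = 0.3208 ⇒ 0.32
d₂ = d₁ − σ√T = 0.3208 − 0.4042 = -0.0834 ⇒ -0.08
exp(−rT) = exp(−0.028·1.5) = 0.9589
P = 334·0.9589·N(0.08) − 336·N(-0.32) = 334·0.9589·0.5319 − 336·0.3745 = 170.3530 − 125.8320 = 44.5210

€44.52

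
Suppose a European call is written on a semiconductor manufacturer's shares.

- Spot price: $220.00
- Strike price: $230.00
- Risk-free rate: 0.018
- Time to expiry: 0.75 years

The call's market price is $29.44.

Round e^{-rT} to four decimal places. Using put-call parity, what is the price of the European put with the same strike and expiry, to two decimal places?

$36.36

exp(−rT) = exp(−0.018·0.75) = 0.9866
Put-call parity: C − P = S − K·e^(−rT) = 220 − 230·0.9866 = 220 − 226.9180 = -6.9180
P = C − (C − P) = 29.44 − (-6.9180) = 36.3580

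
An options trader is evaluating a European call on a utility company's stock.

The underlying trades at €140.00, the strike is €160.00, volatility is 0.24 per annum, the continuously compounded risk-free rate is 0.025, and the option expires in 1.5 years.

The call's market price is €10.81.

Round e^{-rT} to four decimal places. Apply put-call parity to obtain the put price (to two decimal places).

e^(−rT) = e^(−0.025·1.5) = 0.9632
Put-call parity: C − P = S − K·e^(−rT) = 140 − 160·0.9632 = 140 − 154.1120 = -14.1120
P = C − (C − P) = 10.81 − (-14.1120) = 24.9220

€24.92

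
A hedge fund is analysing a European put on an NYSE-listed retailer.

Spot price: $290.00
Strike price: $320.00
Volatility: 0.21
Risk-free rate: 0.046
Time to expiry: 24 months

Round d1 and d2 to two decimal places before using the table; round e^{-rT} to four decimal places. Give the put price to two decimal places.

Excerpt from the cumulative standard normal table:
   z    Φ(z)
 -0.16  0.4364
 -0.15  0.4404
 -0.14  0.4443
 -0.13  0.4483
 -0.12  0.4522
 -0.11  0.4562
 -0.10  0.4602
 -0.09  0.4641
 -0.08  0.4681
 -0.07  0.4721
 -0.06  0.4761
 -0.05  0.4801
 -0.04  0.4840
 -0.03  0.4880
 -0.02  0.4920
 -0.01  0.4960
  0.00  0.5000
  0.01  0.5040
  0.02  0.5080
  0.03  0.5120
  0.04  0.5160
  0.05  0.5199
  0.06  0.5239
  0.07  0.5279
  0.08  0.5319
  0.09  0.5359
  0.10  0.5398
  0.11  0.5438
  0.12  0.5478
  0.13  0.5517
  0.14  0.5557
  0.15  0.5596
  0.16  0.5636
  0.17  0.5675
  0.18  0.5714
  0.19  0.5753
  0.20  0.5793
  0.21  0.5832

$35.63

σ√T = 0.21·√2 = 0.2970
ln(S/K) + (r + σ²/2)T = ln(290/320) + (0.046 + 0.21²/2)·2 = -0.0984 + 0.1361 = 0.0377
d₁ = 0.0377 / 0.2970 = 0.1268 which rounds to 0.13
d₂ = d₁ − σ√T = 0.1268 − 0.2970 = -0.1702 which rounds to -0.17
exp(−rT) = exp(−0.046·2) = 0.9121
P = 320·0.9121·N(0.17) − 290·N(-0.13) = 320·0.9121·0.5675 − 290·0.4483 = 165.6374 − 130.0070 = 35.6304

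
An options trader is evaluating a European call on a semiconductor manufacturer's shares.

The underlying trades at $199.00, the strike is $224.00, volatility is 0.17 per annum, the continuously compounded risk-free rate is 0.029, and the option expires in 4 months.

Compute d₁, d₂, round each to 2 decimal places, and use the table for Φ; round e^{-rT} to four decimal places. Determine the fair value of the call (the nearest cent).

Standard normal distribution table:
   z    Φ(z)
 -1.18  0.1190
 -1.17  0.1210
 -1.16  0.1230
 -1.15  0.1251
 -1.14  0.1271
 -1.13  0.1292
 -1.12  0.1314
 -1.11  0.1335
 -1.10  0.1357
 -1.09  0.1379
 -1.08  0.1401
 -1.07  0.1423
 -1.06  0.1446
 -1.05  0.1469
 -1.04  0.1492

$1.49

T = 0.3333;  σ√T = 0.0981
ln(S/K) + (r + σ²/2)T = ln(199/224) + (0.029 + 0.17²/2)·0.3333 = -0.1183 + 0.0145 = -0.1039
d₁ = -0.1039 / 0.0981 = -1.0582 ⇒ -1.06
d₂ = d₁ − σ√T = -1.0582 − 0.0981 = -1.1563 ⇒ -1.16
e^(−rT) = e^(−0.029·0.3333) = 0.9904
C = 199·N(-1.06) − 224·0.9904·N(-1.16) = 199·0.1446 − 224·0.9904·0.1230 = 28.7754 − 27.2875 = 1.4879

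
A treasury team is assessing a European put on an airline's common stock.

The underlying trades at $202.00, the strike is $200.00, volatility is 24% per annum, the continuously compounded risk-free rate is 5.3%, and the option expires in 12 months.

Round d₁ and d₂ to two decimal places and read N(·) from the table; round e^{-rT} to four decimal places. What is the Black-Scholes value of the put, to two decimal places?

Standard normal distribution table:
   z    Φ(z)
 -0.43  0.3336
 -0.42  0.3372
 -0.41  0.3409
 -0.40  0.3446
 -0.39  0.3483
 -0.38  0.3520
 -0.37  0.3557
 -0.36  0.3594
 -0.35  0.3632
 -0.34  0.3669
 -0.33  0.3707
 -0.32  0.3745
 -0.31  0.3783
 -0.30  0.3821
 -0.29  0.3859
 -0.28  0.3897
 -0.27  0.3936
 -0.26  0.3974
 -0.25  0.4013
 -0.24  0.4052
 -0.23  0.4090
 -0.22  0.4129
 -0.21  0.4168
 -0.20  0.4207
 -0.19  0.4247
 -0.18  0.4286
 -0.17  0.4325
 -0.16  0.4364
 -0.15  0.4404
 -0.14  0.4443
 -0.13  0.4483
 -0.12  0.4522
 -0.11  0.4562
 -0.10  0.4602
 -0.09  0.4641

σ√T = 0.24·√1 = 0.2400
d₁ = [ln(202/200) + (0.053 + ½·0.24²)·1] / (σ√T) = (0.0100 + 0.0818) / 0.2400 = 0.3823 → 0.38
d₂ = 0.3823 − 0.2400 = 0.1423 → 0.14
e^(−rT) = e^(−0.053·1) = 0.9484
N(−d₂) = N(-0.14) = 0.4443;  N(−d₁) = N(-0.38) = 0.3520
P = 200·0.9484·0.4443 − 202·0.3520 = 84.2748 − 71.1040 = 13.1708

$13.17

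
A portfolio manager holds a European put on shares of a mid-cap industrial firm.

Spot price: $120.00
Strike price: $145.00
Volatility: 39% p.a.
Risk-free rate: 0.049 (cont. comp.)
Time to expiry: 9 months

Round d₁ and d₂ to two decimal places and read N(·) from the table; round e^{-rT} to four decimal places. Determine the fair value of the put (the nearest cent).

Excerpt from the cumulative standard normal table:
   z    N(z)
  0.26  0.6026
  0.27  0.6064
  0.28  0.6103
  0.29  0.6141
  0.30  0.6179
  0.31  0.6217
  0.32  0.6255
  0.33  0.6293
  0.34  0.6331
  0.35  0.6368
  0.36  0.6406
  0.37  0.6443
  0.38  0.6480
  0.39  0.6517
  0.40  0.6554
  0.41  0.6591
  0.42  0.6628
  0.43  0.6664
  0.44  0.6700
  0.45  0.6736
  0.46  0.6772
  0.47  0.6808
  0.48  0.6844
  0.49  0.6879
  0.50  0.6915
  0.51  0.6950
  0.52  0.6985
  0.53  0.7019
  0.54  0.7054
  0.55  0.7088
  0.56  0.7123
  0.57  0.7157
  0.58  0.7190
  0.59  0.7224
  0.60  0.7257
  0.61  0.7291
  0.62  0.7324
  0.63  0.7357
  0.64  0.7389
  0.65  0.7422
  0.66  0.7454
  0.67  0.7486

$29.13

σ√T = 0.39 × 0.8660 = 0.3377
d₁ = [ln(120/145) + (0.049 + 0.39²/2)·0.75] / 0.3377 = [-0.1892 + 0.0938] / 0.3377 = -0.2826 which rounds to -0.28
d₂ = d₁ − σ√T = -0.2826 − 0.3377 = -0.6204 which rounds to -0.62
e^(−rT) = e^(−0.049·0.75) = 0.9639
N(−d₂) = N(0.62) = 0.7324;  N(−d₁) = N(0.28) = 0.6103
P = 145·0.9639·0.7324 − 120·0.6103 = 102.3643 − 73.2360 = 29.1283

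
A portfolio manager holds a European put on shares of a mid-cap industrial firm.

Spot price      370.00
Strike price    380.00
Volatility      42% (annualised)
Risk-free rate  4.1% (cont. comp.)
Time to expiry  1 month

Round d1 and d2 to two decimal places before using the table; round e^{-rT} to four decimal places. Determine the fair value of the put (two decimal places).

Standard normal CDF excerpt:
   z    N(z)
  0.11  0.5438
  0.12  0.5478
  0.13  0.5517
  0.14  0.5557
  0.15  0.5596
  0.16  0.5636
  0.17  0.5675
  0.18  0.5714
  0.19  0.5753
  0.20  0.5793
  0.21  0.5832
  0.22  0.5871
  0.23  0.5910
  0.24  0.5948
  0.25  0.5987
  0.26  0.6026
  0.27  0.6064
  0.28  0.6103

22.60

T = 0.08333;  σ√T = 0.1212
d₁ = [ln(370/380) + (0.041 + 0.42²/2)·0.08333] / 0.1212 = [-0.0267 + 0.0108] / 0.1212 = -0.1312 ≈ -0.13
d₂ = d₁ − σ√T = -0.1312 − 0.1212 = -0.2524 ≈ -0.25
e^(−rT) = e^(−0.041·0.08333) = 0.9966
N(−d₂) = N(0.25) = 0.5987;  N(−d₁) = N(0.13) = 0.5517
P = 380·0.9966·0.5987 − 370·0.5517 = 226.7325 − 204.1290 = 22.6035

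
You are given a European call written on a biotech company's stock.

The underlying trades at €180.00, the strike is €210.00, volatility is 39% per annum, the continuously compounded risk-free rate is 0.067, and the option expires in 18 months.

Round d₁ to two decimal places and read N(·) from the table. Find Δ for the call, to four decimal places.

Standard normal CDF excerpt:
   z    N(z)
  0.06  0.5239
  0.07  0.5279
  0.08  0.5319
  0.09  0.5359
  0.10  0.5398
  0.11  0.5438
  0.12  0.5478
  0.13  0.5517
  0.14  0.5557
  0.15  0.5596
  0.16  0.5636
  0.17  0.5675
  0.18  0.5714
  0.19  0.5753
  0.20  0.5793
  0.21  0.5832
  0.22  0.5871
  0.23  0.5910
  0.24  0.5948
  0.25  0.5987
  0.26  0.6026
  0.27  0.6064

0.5517

σ√T = 0.39 × 1.2247 = 0.4777
ln(S/K) + (r + σ²/2)T = ln(180/210) + (0.067 + 0.39²/2)·1.5 = -0.1542 + 0.2146 = 0.0604
d₁ = 0.0604 / 0.4777 = 0.1265 ⇒ 0.13
N(d₁) = N(0.13) = 0.5517
Δ_call = N(d₁) = 0.5517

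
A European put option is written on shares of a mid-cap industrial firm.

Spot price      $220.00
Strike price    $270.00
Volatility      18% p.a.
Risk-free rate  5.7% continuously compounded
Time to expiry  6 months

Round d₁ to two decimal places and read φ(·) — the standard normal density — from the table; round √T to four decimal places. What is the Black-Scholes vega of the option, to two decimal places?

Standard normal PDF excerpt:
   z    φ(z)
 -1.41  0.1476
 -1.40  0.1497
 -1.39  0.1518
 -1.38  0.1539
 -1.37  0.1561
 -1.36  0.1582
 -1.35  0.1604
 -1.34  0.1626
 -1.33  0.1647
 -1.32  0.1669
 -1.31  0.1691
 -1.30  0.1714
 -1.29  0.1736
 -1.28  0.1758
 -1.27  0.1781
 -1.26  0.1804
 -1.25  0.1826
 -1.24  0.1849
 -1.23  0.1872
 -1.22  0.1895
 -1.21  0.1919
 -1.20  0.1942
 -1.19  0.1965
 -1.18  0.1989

σ√T = 0.18·√0.5 = 0.1273
d₁ = [ln(220/270) + (0.057 + 0.18²/2)·0.5] / 0.1273 = [-0.2048 + 0.0366] / 0.1273 = -1.3215 ⇒ -1.32
√T = √0.5 = 0.7071
φ(d₁) = φ(-1.32) = 0.1669
vega = S·φ(d₁)·√T = 220·0.1669·0.7071 = 25.9633

25.96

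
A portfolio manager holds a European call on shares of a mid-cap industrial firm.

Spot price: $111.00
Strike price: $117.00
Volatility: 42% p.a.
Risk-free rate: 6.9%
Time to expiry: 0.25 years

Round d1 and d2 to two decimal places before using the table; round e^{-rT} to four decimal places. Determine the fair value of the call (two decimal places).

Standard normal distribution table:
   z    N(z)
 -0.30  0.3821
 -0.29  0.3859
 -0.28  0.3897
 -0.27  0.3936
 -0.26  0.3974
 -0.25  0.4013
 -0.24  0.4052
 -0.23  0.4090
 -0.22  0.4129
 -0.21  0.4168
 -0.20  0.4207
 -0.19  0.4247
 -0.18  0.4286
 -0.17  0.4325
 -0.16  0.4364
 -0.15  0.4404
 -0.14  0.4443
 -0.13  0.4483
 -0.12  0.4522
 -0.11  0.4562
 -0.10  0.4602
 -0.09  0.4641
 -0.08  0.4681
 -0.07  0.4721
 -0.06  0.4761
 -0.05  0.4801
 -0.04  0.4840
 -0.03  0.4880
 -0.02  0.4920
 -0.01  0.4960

$7.58

σ√T = 0.42·√0.25 = 0.2100
d₁ = [ln(111/117) + (0.069 + 0.42²/2)·0.25] / 0.2100 = [-0.0526 + 0.0393] / 0.2100 = -0.0635 → -0.06
d₂ = d₁ − σ√T = -0.0635 − 0.2100 = -0.2735 → -0.27
e^(−rT) = e^(−0.069·0.25) = 0.9829
C = 111·N(-0.06) − 117·0.9829·N(-0.27) = 111·0.4761 − 117·0.9829·0.3936 = 52.8471 − 45.2637 = 7.5834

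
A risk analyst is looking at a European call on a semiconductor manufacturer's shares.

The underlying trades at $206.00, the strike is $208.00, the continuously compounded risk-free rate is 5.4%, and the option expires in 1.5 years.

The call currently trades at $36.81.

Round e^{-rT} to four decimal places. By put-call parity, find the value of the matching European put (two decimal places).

exp(−rT) = exp(−0.054·1.5) = 0.9222
Put-call parity: C − P = S − K·e^(−rT) = 206 − 208·0.9222 = 206 − 191.8176 = 14.1824
P = C − (C − P) = 36.81 − (14.1824) = 22.6276

$22.63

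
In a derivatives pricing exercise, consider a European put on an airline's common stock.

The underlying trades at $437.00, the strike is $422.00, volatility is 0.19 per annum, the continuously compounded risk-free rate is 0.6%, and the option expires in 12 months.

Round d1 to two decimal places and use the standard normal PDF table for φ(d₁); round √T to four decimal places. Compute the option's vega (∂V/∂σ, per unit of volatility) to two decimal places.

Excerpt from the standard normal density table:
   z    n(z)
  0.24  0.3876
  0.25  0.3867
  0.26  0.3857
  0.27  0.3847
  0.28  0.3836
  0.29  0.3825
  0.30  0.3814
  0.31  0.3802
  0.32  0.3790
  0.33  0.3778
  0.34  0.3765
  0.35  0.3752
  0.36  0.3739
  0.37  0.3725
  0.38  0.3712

166.15

T = 1;  σ√T = 0.1900
d₁ = [ln(437/422) + (0.006 + ½·0.19²)·1] / (σ√T) = (0.0349 + 0.0241) / 0.1900 = 0.3104 → 0.31
√T = √1 = 1.0000
φ(d₁) = φ(0.31) = 0.3802
vega = S·φ(d₁)·√T = 437·0.3802·1.0000 = 166.1474
(Call and put vega coincide under Black-Scholes.)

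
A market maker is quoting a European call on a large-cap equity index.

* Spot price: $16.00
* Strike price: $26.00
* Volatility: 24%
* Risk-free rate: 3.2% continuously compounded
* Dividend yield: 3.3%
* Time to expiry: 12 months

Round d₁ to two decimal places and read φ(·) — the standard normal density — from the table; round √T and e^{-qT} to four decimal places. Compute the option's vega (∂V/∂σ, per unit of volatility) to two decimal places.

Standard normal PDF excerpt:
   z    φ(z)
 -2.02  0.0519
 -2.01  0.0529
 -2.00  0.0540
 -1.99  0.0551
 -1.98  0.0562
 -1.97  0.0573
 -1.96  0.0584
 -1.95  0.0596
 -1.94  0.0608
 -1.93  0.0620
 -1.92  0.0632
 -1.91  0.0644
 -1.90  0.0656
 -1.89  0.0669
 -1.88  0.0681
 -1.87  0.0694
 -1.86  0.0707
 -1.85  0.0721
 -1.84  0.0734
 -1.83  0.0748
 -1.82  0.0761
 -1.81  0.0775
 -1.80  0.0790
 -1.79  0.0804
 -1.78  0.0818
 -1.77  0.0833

1.00

σ√T = 0.24 × 1.0000 = 0.2400
d₁ = [ln(16/26) + (0.032 − 0.033 + 0.24²/2)·1] / 0.2400 = [-0.4855 + 0.0278] / 0.2400 = -1.9071 which rounds to -1.91
√T = √1 = 1.0000
φ(d₁) = φ(-1.91) = 0.0644
exp(−qT) = exp(−0.033·1) = 0.9675
vega = S·exp(−qT)·φ(d₁)·√T = 16·0.9675·0.0644·1.0000 = 0.9969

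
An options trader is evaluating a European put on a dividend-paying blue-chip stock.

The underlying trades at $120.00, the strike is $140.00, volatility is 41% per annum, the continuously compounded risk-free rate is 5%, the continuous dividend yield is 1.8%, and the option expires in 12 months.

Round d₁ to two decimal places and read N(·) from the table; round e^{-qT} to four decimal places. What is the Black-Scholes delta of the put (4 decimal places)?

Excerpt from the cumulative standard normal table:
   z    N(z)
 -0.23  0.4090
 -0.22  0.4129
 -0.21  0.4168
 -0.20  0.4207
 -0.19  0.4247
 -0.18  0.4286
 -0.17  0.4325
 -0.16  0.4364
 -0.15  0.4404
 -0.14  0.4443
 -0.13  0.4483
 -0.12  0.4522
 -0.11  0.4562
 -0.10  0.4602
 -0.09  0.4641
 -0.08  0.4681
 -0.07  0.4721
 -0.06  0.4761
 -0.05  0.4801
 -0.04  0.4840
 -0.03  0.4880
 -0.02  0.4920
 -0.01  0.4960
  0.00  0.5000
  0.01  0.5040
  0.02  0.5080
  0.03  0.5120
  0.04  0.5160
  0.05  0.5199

σ√T = 0.41 × 1.0000 = 0.4100
d₁ = [ln(120/140) + (0.05 − 0.018 + ½·0.41²)·1] / (σ√T) = (-0.1542 + 0.1160) / 0.4100 = -0.0929 → -0.09
N(d₁) = N(-0.09) = 0.4641
Δ_put = exp(−qT)·(N(d₁) − 1) = 0.9822·(0.4641 − 1) = -0.5264

-0.5264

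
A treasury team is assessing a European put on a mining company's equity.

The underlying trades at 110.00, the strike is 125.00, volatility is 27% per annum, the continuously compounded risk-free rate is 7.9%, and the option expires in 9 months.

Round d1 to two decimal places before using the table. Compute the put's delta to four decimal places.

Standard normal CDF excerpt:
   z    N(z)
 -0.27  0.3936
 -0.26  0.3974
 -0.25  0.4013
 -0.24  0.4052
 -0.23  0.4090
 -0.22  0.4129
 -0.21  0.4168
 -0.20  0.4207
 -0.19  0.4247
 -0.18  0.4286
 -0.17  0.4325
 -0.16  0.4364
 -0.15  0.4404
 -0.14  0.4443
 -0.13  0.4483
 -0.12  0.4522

-0.5714

σ√T = 0.27 × 0.8660 = 0.2338
d₁ = [ln(110/125) + (0.079 + ½·0.27²)·0.75] / (σ√T) = (-0.1278 + 0.0866) / 0.2338 = -0.1764 which rounds to -0.18
N(d₁) = N(-0.18) = 0.4286
Δ_put = N(d₁) − 1 = 0.4286 − 1 = -0.5714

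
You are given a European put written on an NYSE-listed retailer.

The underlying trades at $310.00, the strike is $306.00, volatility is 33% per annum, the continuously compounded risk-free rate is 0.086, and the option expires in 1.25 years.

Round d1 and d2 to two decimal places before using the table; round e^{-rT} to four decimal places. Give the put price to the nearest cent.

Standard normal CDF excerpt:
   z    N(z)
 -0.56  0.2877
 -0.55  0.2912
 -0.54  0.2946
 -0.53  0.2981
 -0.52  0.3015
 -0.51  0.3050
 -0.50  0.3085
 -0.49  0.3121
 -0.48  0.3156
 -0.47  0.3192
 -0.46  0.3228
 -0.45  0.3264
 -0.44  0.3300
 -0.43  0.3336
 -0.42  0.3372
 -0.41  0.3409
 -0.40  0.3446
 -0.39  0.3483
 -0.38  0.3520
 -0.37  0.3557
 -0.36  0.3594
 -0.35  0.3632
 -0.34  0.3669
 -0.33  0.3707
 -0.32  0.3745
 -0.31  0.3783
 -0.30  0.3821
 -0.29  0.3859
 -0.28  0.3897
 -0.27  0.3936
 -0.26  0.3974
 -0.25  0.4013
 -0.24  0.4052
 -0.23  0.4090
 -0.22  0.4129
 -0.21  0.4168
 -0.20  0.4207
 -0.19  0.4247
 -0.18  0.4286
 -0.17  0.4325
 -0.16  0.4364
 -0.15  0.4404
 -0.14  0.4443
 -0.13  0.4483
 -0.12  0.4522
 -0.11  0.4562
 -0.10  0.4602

$27.55

σ√T = 0.33·√1.25 = 0.3690
d₁ = [ln(310/306) + (0.086 + 0.33²/2)·1.25] / 0.3690 = [0.0130 + 0.1756] / 0.3690 = 0.5110 → 0.51
d₂ = d₁ − σ√T = 0.5110 − 0.3690 = 0.1421 → 0.14
e^(−rT) = e^(−0.086·1.25) = 0.8981
N(−d₂) = N(-0.14) = 0.4443;  N(−d₁) = N(-0.51) = 0.3050
P = 306·0.8981·0.4443 − 310·0.3050 = 122.1019 − 94.5500 = 27.5519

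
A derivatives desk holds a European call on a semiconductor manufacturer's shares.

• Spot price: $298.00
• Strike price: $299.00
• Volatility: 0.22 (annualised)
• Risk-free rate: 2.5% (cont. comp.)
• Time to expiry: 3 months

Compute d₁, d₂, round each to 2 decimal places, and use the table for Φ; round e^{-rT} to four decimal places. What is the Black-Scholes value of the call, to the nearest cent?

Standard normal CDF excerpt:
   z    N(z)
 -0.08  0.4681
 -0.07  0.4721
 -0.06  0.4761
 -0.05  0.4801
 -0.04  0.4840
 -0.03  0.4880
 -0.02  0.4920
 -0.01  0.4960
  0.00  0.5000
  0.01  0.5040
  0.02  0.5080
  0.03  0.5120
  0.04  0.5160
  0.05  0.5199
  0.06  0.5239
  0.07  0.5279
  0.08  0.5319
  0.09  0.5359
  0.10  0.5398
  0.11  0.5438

σ√T = 0.22·√0.25 = 0.1100
d₁ = [ln(298/299) + (0.025 + ½·0.22²)·0.25] / (σ√T) = (-0.0034 + 0.0123) / 0.1100 = 0.0814 which rounds to 0.08
d₂ = 0.0814 − 0.1100 = -0.0286 which rounds to -0.03
exp(−rT) = exp(−0.025·0.25) = 0.9938
N(d₁) = N(0.08) = 0.5319;  N(d₂) = N(-0.03) = 0.4880
C = 298·0.5319 − 299·0.9938·0.4880 = 158.5062 − 145.0073 = 13.4989

$13.50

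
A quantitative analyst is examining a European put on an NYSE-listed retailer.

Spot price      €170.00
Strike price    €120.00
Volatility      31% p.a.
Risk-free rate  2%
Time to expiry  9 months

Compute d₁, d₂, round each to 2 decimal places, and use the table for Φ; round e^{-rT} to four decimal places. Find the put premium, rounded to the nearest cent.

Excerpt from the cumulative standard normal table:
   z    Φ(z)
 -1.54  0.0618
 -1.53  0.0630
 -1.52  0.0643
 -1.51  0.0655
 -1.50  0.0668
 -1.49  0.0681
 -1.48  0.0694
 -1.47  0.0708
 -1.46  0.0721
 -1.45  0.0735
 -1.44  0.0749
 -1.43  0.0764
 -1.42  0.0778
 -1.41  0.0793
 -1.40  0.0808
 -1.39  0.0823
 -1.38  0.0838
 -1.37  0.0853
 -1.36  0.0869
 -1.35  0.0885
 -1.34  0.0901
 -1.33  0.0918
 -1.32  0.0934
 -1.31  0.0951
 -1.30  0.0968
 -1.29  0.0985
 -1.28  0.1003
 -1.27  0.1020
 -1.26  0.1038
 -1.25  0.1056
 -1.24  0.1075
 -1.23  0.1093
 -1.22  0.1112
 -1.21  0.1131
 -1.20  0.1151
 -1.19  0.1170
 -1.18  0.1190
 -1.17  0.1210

€1.57

T = 0.75;  σ√T = 0.2685
d₁ = [ln(170/120) + (0.02 + 0.31²/2)·0.75] / 0.2685 = [0.3483 + 0.0510] / 0.2685 = 1.4875 ⇒ 1.49
d₂ = d₁ − σ√T = 1.4875 − 0.2685 = 1.2190 ⇒ 1.22
exp(−rT) = exp(−0.02·0.75) = 0.9851
P = 120·0.9851·N(-1.22) − 170·N(-1.49) = 120·0.9851·0.1112 − 170·0.0681 = 13.1452 − 11.5770 = 1.5682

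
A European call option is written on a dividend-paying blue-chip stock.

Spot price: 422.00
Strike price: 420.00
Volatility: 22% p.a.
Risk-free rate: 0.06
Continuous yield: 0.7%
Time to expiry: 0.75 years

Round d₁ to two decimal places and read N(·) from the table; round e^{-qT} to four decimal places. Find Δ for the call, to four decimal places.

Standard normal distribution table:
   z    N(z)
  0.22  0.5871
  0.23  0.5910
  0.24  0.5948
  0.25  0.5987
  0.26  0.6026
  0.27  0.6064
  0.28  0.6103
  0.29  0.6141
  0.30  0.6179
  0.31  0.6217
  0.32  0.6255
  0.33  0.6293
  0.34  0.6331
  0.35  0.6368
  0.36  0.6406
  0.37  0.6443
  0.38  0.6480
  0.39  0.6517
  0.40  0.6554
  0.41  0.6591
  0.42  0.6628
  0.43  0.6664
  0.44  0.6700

σ√T = 0.22 × 0.8660 = 0.1905
ln(S/K) + (r − q + σ²/2)T = ln(422/420) + (0.06 − 0.007 + 0.22²/2)·0.75 = 0.0048 + 0.0579 = 0.0627
d₁ = 0.0627 / 0.1905 = 0.3288 which rounds to 0.33
N(d₁) = N(0.33) = 0.6293
Δ_call = exp(−qT)·N(d₁) = 0.9948·0.6293 = 0.6260

0.6260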